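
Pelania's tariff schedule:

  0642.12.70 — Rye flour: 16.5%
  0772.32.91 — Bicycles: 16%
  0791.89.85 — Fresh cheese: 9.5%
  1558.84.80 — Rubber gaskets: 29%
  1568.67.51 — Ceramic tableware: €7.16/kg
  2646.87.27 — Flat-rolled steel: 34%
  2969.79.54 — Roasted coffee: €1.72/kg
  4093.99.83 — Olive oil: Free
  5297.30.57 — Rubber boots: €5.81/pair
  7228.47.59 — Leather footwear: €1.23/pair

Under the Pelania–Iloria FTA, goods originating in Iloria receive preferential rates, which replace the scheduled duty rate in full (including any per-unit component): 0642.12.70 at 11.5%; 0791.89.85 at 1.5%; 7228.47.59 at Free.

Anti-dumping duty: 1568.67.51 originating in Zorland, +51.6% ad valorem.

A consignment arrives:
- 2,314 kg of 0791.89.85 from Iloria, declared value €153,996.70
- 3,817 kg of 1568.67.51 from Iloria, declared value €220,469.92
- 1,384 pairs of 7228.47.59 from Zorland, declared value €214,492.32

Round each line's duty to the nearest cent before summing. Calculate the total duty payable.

Line 1 (0791.89.85, Iloria, 2,314 kg, €153,996.70):
Base rate for 0791.89.85 is 9.5%.
Origin Iloria qualifies under the Pelania–Iloria agreement and 0791.89.85 is covered: preferential rate 1.5% applies instead.
Duty = €153,996.70 × 1.5% = €2,309.95.
Line 2 (1568.67.51, Iloria, 3,817 kg, €220,469.92):
Base rate for 1568.67.51 is €7.16/kg.
Origin Iloria is the FTA partner but 1568.67.51 is not on the preference list; base rate stands.
The additional-duty order on 1568.67.51 targets Zorland, not Iloria; it does not apply.
Duty = 3,817 × €7.16 = €27,329.72.
Line 3 (7228.47.59, Zorland, 1,384 pairs, €214,492.32):
Base rate for 7228.47.59 is €1.23/pair.
7228.47.59 has an FTA preferential rate, but origin Zorland is not Iloria; base rate stands.
Duty = 1,384 × €1.23 = €1,702.32.
Total = €2,309.95 + €27,329.72 + €1,702.32 = €31,341.99.

€31,341.99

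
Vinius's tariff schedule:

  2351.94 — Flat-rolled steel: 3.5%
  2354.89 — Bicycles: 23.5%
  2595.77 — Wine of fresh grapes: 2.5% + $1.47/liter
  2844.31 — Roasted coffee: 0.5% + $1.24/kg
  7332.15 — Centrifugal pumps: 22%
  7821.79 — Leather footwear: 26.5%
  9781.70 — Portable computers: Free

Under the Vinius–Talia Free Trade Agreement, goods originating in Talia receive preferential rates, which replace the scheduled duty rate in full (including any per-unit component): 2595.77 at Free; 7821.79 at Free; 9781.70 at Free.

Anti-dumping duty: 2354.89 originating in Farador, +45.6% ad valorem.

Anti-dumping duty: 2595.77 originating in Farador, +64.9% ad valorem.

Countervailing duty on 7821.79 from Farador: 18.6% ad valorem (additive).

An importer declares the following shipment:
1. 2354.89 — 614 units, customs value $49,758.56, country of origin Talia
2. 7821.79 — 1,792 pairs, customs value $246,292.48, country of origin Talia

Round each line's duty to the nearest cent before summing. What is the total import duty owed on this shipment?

Line 1 (2354.89, Talia, 614 units, $49,758.56):
Base rate for 2354.89 is 23.5%.
Origin Talia is the FTA partner but 2354.89 is not on the preference list; base rate stands.
The additional-duty order on 2354.89 targets Farador, not Talia; it does not apply.
Duty = $49,758.56 × 23.5% = $11,693.26.
Line 2 (7821.79, Talia, 1,792 pairs, $246,292.48):
Base rate for 7821.79 is 26.5%.
Origin Talia qualifies under the Vinius–Talia agreement and 7821.79 is covered: preferential rate Free applies instead.
The additional-duty order on 7821.79 targets Farador, not Talia; it does not apply.
Duty = $246,292.48 × 0% = $0.00.
Total = $11,693.26 + $0.00 = $11,693.26.

$11,693.26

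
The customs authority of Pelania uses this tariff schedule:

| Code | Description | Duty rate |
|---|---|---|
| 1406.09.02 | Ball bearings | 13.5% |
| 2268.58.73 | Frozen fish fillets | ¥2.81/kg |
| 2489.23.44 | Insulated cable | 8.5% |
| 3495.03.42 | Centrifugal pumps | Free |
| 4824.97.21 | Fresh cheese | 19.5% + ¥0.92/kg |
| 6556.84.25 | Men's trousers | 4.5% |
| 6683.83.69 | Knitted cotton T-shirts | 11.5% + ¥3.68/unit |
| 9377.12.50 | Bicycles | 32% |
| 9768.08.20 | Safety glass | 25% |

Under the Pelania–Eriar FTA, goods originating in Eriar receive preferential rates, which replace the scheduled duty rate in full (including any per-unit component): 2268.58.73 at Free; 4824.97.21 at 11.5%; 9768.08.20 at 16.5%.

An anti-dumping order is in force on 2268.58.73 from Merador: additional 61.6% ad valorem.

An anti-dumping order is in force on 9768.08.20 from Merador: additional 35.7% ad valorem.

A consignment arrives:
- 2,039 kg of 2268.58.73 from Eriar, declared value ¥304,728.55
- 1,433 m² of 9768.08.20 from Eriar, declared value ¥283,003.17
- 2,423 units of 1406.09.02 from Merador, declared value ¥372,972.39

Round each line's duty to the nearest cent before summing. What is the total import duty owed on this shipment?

Line 1 (2268.58.73, Eriar, 2,039 kg, ¥304,728.55):
Base rate for 2268.58.73 is ¥2.81/kg.
Origin Eriar qualifies under the Pelania–Eriar agreement and 2268.58.73 is covered: preferential rate Free applies instead.
The additional-duty order on 2268.58.73 targets Merador, not Eriar; it does not apply.
Duty = ¥304,728.55 × 0% = ¥0.00.
Line 2 (9768.08.20, Eriar, 1,433 m², ¥283,003.17):
Base rate for 9768.08.20 is 25%.
Origin Eriar qualifies under the Pelania–Eriar agreement and 9768.08.20 is covered: preferential rate 16.5% applies instead.
The additional-duty order on 9768.08.20 targets Merador, not Eriar; it does not apply.
Duty = ¥283,003.17 × 16.5% = ¥46,695.52.
Line 3 (1406.09.02, Merador, 2,423 units, ¥372,972.39):
Base rate for 1406.09.02 is 13.5%.
Duty = ¥372,972.39 × 13.5% = ¥50,351.27.
Total = ¥0.00 + ¥46,695.52 + ¥50,351.27 = ¥97,046.79.

¥97,046.79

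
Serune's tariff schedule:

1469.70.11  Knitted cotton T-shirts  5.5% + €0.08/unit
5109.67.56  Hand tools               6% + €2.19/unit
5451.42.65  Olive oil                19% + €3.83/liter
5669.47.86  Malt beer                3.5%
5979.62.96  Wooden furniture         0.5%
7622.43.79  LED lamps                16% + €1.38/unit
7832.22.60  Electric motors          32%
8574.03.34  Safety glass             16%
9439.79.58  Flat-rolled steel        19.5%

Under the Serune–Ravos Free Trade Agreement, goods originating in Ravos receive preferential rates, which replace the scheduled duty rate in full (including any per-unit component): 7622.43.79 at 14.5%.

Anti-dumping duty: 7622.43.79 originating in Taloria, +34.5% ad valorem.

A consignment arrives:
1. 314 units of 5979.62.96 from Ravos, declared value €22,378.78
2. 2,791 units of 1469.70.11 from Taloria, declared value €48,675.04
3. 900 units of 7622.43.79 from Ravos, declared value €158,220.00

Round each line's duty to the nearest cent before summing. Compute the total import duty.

€25,954.20

Line 1 (5979.62.96, Ravos, 314 units, €22,378.78):
Base rate for 5979.62.96 is 0.5%.
Origin Ravos is the FTA partner but 5979.62.96 is not on the preference list; base rate stands.
Duty = €22,378.78 × 0.5% = €111.89.
Line 2 (1469.70.11, Taloria, 2,791 units, €48,675.04):
Base rate for 1469.70.11 is 5.5% + €0.08/unit.
Duty = €48,675.04 × 5.5% + 2,791 × €0.08 = €2,900.41.
Line 3 (7622.43.79, Ravos, 900 units, €158,220.00):
Base rate for 7622.43.79 is 16% + €1.38/unit.
Origin Ravos qualifies under the Serune–Ravos agreement and 7622.43.79 is covered: preferential rate 14.5% applies instead.
The additional-duty order on 7622.43.79 targets Taloria, not Ravos; it does not apply.
Duty = €158,220.00 × 14.5% = €22,941.90.
Total = €111.89 + €2,900.41 + €22,941.90 = €25,954.20.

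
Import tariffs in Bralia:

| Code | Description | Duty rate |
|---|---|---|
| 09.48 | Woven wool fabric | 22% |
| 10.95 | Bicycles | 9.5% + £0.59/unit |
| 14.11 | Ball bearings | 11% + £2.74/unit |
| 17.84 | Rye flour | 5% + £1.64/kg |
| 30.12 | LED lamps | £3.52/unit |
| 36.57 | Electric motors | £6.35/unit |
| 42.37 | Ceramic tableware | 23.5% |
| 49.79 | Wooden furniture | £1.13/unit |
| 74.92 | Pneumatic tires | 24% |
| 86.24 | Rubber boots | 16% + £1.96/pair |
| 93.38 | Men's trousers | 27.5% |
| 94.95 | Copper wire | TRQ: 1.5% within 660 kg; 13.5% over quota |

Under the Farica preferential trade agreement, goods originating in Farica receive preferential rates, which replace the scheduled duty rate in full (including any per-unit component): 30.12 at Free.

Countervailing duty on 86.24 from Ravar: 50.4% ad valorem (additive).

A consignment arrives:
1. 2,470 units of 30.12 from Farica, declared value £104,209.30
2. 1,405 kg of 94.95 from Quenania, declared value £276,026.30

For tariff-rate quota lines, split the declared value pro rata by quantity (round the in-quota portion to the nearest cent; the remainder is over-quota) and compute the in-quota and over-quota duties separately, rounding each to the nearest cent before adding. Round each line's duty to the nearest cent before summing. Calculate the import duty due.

£21,703.91

Line 1 (30.12, Farica, 2,470 units, £104,209.30):
Base rate for 30.12 is £3.52/unit.
Origin Farica qualifies under the Bralia–Farica agreement and 30.12 is covered: preferential rate Free applies instead.
Duty = £104,209.30 × 0% = £0.00.
Line 2 (94.95, Quenania, 1,405 kg, £276,026.30):
Code 94.95 is under a tariff-rate quota (threshold 660 kg). In-quota: 660 kg at 1.5%; over-quota: 745 kg at 13.5%.
Pro-rata value split: in-quota = £276,026.30 × 660/1,405 = £129,663.60; over-quota = £276,026.30 − £129,663.60 = £146,362.70.
In-quota duty = £129,663.60 × 1.5% = £1,944.95. Over-quota duty = £146,362.70 × 13.5% = £19,758.96.
Line duty = £1,944.95 + £19,758.96 = £21,703.91.
Total = £0.00 + £21,703.91 = £21,703.91.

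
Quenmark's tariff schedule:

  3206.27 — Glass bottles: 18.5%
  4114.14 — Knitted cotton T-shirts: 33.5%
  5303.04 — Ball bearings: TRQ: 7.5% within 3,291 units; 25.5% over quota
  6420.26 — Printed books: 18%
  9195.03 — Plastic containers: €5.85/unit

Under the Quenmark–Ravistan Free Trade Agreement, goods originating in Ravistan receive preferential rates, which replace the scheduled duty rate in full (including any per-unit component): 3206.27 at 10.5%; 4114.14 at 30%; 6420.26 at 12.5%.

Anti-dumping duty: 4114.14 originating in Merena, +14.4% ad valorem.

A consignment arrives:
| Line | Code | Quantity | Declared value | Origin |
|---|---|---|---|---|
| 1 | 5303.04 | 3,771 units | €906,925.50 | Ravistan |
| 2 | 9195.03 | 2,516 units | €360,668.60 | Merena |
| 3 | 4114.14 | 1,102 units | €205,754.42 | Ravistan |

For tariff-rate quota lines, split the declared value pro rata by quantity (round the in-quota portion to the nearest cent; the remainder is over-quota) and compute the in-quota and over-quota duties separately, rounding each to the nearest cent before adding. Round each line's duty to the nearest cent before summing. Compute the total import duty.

€165,243.54

Line 1 (5303.04, Ravistan, 3,771 units, €906,925.50):
Code 5303.04 is under a tariff-rate quota (threshold 3,291 units). In-quota: 3,291 units at 7.5%; over-quota: 480 units at 25.5%.
Pro-rata value split: in-quota = €906,925.50 × 3,291/3,771 = €791,485.50; over-quota = €906,925.50 − €791,485.50 = €115,440.00.
In-quota duty = €791,485.50 × 7.5% = €59,361.41. Over-quota duty = €115,440.00 × 25.5% = €29,437.20.
Line duty = €59,361.41 + €29,437.20 = €88,798.61.
Line 2 (9195.03, Merena, 2,516 units, €360,668.60):
Base rate for 9195.03 is €5.85/unit.
Duty = 2,516 × €5.85 = €14,718.60.
Line 3 (4114.14, Ravistan, 1,102 units, €205,754.42):
Base rate for 4114.14 is 33.5%.
Origin Ravistan qualifies under the Quenmark–Ravistan agreement and 4114.14 is covered: preferential rate 30% applies instead.
The additional-duty order on 4114.14 targets Merena, not Ravistan; it does not apply.
Duty = €205,754.42 × 30% = €61,726.33.
Total = €88,798.61 + €14,718.60 + €61,726.33 = €165,243.54.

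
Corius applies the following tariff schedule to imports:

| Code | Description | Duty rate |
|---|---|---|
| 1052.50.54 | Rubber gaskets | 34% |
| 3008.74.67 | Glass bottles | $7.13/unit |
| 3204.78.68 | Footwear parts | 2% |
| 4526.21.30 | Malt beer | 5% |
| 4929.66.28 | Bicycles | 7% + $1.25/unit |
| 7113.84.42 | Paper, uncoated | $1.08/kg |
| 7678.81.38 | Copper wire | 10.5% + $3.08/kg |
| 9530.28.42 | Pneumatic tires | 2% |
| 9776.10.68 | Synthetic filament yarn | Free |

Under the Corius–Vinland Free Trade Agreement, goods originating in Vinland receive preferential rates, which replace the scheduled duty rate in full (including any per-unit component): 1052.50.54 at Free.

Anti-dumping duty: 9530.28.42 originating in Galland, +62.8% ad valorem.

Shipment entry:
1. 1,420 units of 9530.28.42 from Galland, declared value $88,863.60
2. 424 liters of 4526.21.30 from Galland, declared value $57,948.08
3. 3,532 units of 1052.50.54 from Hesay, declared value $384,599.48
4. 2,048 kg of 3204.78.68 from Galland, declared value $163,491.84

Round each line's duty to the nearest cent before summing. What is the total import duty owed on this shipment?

Line 1 (9530.28.42, Galland, 1,420 units, $88,863.60):
Base rate for 9530.28.42 is 2%.
Additional duty on 9530.28.42 from Galland: +62.8%. Applied ad valorem rate: 2% + 62.8% = 64.8%.
Duty = $88,863.60 × 64.8% = $57,583.61.
Line 2 (4526.21.30, Galland, 424 liters, $57,948.08):
Base rate for 4526.21.30 is 5%.
Duty = $57,948.08 × 5% = $2,897.40.
Line 3 (1052.50.54, Hesay, 3,532 units, $384,599.48):
Base rate for 1052.50.54 is 34%.
1052.50.54 has an FTA preferential rate, but origin Hesay is not Vinland; base rate stands.
Duty = $384,599.48 × 34% = $130,763.82.
Line 4 (3204.78.68, Galland, 2,048 kg, $163,491.84):
Base rate for 3204.78.68 is 2%.
Duty = $163,491.84 × 2% = $3,269.84.
Total = $57,583.61 + $2,897.40 + $130,763.82 + $3,269.84 = $194,514.67.

$194,514.67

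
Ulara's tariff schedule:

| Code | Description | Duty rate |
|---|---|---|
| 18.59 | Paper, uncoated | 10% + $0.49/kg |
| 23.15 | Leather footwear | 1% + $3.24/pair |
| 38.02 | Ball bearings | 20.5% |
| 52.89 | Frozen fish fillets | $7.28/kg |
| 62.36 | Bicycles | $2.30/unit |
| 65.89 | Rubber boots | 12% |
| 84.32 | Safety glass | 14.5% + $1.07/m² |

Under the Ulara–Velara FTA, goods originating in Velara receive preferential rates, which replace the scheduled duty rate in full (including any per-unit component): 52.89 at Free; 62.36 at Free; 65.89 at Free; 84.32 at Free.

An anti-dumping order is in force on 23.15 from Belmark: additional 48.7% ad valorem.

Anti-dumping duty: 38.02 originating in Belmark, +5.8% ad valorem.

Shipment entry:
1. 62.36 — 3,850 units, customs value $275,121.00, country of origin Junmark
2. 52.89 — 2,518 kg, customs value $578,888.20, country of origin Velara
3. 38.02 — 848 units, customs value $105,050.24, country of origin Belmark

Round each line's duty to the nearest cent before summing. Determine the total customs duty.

Line 1 (62.36, Junmark, 3,850 units, $275,121.00):
Base rate for 62.36 is $2.30/unit.
62.36 has an FTA preferential rate, but origin Junmark is not Velara; base rate stands.
Duty = 3,850 × $2.30 = $8,855.00.
Line 2 (52.89, Velara, 2,518 kg, $578,888.20):
Base rate for 52.89 is $7.28/kg.
Origin Velara qualifies under the Ulara–Velara agreement and 52.89 is covered: preferential rate Free applies instead.
Duty = $578,888.20 × 0% = $0.00.
Line 3 (38.02, Belmark, 848 units, $105,050.24):
Base rate for 38.02 is 20.5%.
Additional duty on 38.02 from Belmark: +5.8%. Applied ad valorem rate: 20.5% + 5.8% = 26.3%.
Duty = $105,050.24 × 26.3% = $27,628.21.
Total = $8,855.00 + $0.00 + $27,628.21 = $36,483.21.

$36,483.21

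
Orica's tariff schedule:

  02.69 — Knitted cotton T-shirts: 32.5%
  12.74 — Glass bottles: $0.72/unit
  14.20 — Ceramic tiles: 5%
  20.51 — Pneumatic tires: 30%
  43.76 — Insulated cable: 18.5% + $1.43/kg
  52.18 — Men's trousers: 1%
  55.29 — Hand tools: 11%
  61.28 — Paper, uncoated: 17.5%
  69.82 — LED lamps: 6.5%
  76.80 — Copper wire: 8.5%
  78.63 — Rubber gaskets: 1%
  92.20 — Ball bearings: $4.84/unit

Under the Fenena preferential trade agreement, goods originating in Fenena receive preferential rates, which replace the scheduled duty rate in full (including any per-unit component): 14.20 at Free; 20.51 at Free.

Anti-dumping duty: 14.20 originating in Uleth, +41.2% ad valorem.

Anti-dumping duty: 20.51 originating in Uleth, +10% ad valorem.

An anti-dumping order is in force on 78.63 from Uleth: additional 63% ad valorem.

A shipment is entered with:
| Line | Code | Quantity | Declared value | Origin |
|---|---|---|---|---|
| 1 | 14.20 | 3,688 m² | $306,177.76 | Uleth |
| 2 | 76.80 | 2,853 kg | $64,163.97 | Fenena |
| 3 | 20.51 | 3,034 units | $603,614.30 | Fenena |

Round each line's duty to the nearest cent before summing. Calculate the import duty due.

$146,908.07

Line 1 (14.20, Uleth, 3,688 m², $306,177.76):
Base rate for 14.20 is 5%.
14.20 has an FTA preferential rate, but origin Uleth is not Fenena; base rate stands.
Additional duty on 14.20 from Uleth: +41.2%. Applied ad valorem rate: 5% + 41.2% = 46.2%.
Duty = $306,177.76 × 46.2% = $141,454.13.
Line 2 (76.80, Fenena, 2,853 kg, $64,163.97):
Base rate for 76.80 is 8.5%.
Origin Fenena is the FTA partner but 76.80 is not on the preference list; base rate stands.
Duty = $64,163.97 × 8.5% = $5,453.94.
Line 3 (20.51, Fenena, 3,034 units, $603,614.30):
Base rate for 20.51 is 30%.
Origin Fenena qualifies under the Orica–Fenena agreement and 20.51 is covered: preferential rate Free applies instead.
The additional-duty order on 20.51 targets Uleth, not Fenena; it does not apply.
Duty = $603,614.30 × 0% = $0.00.
Total = $141,454.13 + $5,453.94 + $0.00 = $146,908.07.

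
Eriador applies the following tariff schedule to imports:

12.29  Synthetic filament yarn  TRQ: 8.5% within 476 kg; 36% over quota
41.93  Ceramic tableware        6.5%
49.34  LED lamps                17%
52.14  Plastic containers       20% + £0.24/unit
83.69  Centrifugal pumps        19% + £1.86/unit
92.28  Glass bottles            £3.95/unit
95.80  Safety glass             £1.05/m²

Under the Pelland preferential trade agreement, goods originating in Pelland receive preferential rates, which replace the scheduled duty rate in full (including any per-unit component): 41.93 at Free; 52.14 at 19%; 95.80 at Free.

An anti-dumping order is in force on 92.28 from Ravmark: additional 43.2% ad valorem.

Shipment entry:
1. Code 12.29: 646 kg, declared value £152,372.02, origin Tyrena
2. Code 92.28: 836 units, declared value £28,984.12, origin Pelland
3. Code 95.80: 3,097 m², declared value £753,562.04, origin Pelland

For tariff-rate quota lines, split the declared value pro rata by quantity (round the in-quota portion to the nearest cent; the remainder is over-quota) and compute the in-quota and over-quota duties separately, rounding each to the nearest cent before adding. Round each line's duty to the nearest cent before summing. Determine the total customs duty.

Line 1 (12.29, Tyrena, 646 kg, £152,372.02):
Code 12.29 is under a tariff-rate quota (threshold 476 kg). In-quota: 476 kg at 8.5%; over-quota: 170 kg at 36%.
Pro-rata value split: in-quota = £152,372.02 × 476/646 = £112,274.12; over-quota = £152,372.02 − £112,274.12 = £40,097.90.
In-quota duty = £112,274.12 × 8.5% = £9,543.30. Over-quota duty = £40,097.90 × 36% = £14,435.24.
Line duty = £9,543.30 + £14,435.24 = £23,978.54.
Line 2 (92.28, Pelland, 836 units, £28,984.12):
Base rate for 92.28 is £3.95/unit.
Origin Pelland is the FTA partner but 92.28 is not on the preference list; base rate stands.
The additional-duty order on 92.28 targets Ravmark, not Pelland; it does not apply.
Duty = 836 × £3.95 = £3,302.20.
Line 3 (95.80, Pelland, 3,097 m², £753,562.04):
Base rate for 95.80 is £1.05/m².
Origin Pelland qualifies under the Eriador–Pelland agreement and 95.80 is covered: preferential rate Free applies instead.
Duty = £753,562.04 × 0% = £0.00.
Total = £23,978.54 + £3,302.20 + £0.00 = £27,280.74.

£27,280.74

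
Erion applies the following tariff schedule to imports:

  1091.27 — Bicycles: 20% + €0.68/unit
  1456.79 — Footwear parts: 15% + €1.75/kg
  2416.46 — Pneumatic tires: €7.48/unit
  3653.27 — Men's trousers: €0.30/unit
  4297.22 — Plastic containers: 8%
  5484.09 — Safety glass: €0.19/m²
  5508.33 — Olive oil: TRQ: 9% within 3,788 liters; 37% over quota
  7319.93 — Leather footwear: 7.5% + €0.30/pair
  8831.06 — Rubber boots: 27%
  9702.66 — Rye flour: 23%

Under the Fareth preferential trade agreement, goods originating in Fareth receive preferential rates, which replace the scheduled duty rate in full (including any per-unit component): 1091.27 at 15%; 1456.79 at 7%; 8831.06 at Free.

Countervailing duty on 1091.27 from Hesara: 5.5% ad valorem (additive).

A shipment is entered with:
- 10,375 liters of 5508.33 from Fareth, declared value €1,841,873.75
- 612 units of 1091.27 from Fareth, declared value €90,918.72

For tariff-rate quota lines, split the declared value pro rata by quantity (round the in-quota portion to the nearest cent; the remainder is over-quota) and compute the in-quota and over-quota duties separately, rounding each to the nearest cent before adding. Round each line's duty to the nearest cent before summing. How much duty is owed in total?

Line 1 (5508.33, Fareth, 10,375 liters, €1,841,873.75):
Code 5508.33 is under a tariff-rate quota (threshold 3,788 liters). In-quota: 3,788 liters at 9%; over-quota: 6,587 liters at 37%.
Pro-rata value split: in-quota = €1,841,873.75 × 3,788/10,375 = €672,483.64; over-quota = €1,841,873.75 − €672,483.64 = €1,169,390.11.
In-quota duty = €672,483.64 × 9% = €60,523.53. Over-quota duty = €1,169,390.11 × 37% = €432,674.34.
Line duty = €60,523.53 + €432,674.34 = €493,197.87.
Line 2 (1091.27, Fareth, 612 units, €90,918.72):
Base rate for 1091.27 is 20% + €0.68/unit.
Origin Fareth qualifies under the Erion–Fareth agreement and 1091.27 is covered: preferential rate 15% applies instead.
The additional-duty order on 1091.27 targets Hesara, not Fareth; it does not apply.
Duty = €90,918.72 × 15% = €13,637.81.
Total = €493,197.87 + €13,637.81 = €506,835.68.

€506,835.68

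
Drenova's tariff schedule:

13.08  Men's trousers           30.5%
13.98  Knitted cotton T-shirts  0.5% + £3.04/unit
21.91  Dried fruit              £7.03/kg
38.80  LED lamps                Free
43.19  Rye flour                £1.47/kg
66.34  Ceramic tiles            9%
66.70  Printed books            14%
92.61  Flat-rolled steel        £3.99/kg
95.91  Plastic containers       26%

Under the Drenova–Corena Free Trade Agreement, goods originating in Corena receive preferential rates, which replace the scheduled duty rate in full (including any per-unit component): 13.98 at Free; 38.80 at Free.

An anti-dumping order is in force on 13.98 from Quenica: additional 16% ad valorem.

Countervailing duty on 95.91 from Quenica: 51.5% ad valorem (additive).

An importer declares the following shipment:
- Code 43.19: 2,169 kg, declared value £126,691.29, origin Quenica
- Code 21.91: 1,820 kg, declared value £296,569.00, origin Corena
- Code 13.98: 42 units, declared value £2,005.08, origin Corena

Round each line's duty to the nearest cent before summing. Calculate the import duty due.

Line 1 (43.19, Quenica, 2,169 kg, £126,691.29):
Base rate for 43.19 is £1.47/kg.
Duty = 2,169 × £1.47 = £3,188.43.
Line 2 (21.91, Corena, 1,820 kg, £296,569.00):
Base rate for 21.91 is £7.03/kg.
Origin Corena is the FTA partner but 21.91 is not on the preference list; base rate stands.
Duty = 1,820 × £7.03 = £12,794.60.
Line 3 (13.98, Corena, 42 units, £2,005.08):
Base rate for 13.98 is 0.5% + £3.04/unit.
Origin Corena qualifies under the Drenova–Corena agreement and 13.98 is covered: preferential rate Free applies instead.
The additional-duty order on 13.98 targets Quenica, not Corena; it does not apply.
Duty = £2,005.08 × 0% = £0.00.
Total = £3,188.43 + £12,794.60 + £0.00 = £15,983.03.

£15,983.03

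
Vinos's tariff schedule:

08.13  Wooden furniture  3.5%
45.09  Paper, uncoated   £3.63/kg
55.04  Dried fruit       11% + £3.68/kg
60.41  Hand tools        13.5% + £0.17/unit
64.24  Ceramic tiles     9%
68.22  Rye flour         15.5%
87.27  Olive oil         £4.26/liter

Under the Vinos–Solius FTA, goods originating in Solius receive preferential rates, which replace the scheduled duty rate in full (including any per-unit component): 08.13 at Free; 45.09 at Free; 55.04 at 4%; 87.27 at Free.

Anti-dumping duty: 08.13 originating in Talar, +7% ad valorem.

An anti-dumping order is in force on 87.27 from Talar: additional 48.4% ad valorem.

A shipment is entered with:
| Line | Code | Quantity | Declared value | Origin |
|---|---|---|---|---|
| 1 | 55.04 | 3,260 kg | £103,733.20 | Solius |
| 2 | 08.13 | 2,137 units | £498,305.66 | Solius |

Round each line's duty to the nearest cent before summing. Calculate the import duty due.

£4,149.33

Line 1 (55.04, Solius, 3,260 kg, £103,733.20):
Base rate for 55.04 is 11% + £3.68/kg.
Origin Solius qualifies under the Vinos–Solius agreement and 55.04 is covered: preferential rate 4% applies instead.
Duty = £103,733.20 × 4% = £4,149.33.
Line 2 (08.13, Solius, 2,137 units, £498,305.66):
Base rate for 08.13 is 3.5%.
Origin Solius qualifies under the Vinos–Solius agreement and 08.13 is covered: preferential rate Free applies instead.
The additional-duty order on 08.13 targets Talar, not Solius; it does not apply.
Duty = £498,305.66 × 0% = £0.00.
Total = £4,149.33 + £0.00 = £4,149.33.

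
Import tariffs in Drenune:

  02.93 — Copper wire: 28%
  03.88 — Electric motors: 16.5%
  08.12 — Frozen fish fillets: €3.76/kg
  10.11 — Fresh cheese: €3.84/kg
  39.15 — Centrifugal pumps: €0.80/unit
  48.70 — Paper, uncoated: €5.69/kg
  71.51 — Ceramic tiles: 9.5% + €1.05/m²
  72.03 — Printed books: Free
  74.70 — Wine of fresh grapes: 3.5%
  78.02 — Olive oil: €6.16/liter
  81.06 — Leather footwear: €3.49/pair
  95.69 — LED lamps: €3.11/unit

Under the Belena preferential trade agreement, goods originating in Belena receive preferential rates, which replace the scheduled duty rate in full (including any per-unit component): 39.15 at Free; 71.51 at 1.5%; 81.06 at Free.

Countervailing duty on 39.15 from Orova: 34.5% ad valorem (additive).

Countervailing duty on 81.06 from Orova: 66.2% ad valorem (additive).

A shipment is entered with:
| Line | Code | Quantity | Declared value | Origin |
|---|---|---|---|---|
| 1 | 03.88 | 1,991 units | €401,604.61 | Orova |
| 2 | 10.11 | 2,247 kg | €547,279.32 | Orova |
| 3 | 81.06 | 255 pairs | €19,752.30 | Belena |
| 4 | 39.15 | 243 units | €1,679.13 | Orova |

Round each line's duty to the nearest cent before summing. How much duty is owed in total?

Line 1 (03.88, Orova, 1,991 units, €401,604.61):
Base rate for 03.88 is 16.5%.
Duty = €401,604.61 × 16.5% = €66,264.76.
Line 2 (10.11, Orova, 2,247 kg, €547,279.32):
Base rate for 10.11 is €3.84/kg.
Duty = 2,247 × €3.84 = €8,628.48.
Line 3 (81.06, Belena, 255 pairs, €19,752.30):
Base rate for 81.06 is €3.49/pair.
Origin Belena qualifies under the Drenune–Belena agreement and 81.06 is covered: preferential rate Free applies instead.
The additional-duty order on 81.06 targets Orova, not Belena; it does not apply.
Duty = €19,752.30 × 0% = €0.00.
Line 4 (39.15, Orova, 243 units, €1,679.13):
Base rate for 39.15 is €0.80/unit.
39.15 has an FTA preferential rate, but origin Orova is not Belena; base rate stands.
Additional duty on 39.15 from Orova: +34.5% ad valorem. Applied ad valorem rate = 34.5%.
Duty = €1,679.13 × 34.5% + 243 × €0.80 = €773.70.
Total = €66,264.76 + €8,628.48 + €0.00 + €773.70 = €75,666.94.

€75,666.94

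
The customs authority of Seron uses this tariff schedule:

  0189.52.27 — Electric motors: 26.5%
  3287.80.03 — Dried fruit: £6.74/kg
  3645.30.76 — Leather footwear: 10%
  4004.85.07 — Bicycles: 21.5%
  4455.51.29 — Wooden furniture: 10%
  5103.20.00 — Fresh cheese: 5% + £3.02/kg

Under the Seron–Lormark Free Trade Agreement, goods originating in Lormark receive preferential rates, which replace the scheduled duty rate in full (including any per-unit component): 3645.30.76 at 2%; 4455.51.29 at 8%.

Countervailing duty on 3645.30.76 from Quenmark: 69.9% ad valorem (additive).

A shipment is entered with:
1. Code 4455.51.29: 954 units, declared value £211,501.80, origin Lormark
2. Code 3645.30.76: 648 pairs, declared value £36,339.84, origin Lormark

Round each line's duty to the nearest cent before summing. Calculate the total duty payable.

Line 1 (4455.51.29, Lormark, 954 units, £211,501.80):
Base rate for 4455.51.29 is 10%.
Origin Lormark qualifies under the Seron–Lormark agreement and 4455.51.29 is covered: preferential rate 8% applies instead.
Duty = £211,501.80 × 8% = £16,920.14.
Line 2 (3645.30.76, Lormark, 648 pairs, £36,339.84):
Base rate for 3645.30.76 is 10%.
Origin Lormark qualifies under the Seron–Lormark agreement and 3645.30.76 is covered: preferential rate 2% applies instead.
The additional-duty order on 3645.30.76 targets Quenmark, not Lormark; it does not apply.
Duty = £36,339.84 × 2% = £726.80.
Total = £16,920.14 + £726.80 = £17,646.94.

£17,646.94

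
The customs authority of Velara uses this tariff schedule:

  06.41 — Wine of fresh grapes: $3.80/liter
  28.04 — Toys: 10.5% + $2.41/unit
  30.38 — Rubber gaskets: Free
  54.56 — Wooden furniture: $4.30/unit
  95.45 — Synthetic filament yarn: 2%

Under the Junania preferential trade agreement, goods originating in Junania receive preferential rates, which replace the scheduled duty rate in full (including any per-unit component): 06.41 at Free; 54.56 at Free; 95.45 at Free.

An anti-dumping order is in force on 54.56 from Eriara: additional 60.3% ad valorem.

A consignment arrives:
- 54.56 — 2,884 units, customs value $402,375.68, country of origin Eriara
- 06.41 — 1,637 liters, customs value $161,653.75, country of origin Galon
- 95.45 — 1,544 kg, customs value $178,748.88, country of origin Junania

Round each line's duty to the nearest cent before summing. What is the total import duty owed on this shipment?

$261,254.34

Line 1 (54.56, Eriara, 2,884 units, $402,375.68):
Base rate for 54.56 is $4.30/unit.
54.56 has an FTA preferential rate, but origin Eriara is not Junania; base rate stands.
Additional duty on 54.56 from Eriara: +60.3% ad valorem. Applied ad valorem rate = 60.3%.
Duty = $402,375.68 × 60.3% + 2,884 × $4.30 = $255,033.74.
Line 2 (06.41, Galon, 1,637 liters, $161,653.75):
Base rate for 06.41 is $3.80/liter.
06.41 has an FTA preferential rate, but origin Galon is not Junania; base rate stands.
Duty = 1,637 × $3.80 = $6,220.60.
Line 3 (95.45, Junania, 1,544 kg, $178,748.88):
Base rate for 95.45 is 2%.
Origin Junania qualifies under the Velara–Junania agreement and 95.45 is covered: preferential rate Free applies instead.
Duty = $178,748.88 × 0% = $0.00.
Total = $255,033.74 + $6,220.60 + $0.00 = $261,254.34.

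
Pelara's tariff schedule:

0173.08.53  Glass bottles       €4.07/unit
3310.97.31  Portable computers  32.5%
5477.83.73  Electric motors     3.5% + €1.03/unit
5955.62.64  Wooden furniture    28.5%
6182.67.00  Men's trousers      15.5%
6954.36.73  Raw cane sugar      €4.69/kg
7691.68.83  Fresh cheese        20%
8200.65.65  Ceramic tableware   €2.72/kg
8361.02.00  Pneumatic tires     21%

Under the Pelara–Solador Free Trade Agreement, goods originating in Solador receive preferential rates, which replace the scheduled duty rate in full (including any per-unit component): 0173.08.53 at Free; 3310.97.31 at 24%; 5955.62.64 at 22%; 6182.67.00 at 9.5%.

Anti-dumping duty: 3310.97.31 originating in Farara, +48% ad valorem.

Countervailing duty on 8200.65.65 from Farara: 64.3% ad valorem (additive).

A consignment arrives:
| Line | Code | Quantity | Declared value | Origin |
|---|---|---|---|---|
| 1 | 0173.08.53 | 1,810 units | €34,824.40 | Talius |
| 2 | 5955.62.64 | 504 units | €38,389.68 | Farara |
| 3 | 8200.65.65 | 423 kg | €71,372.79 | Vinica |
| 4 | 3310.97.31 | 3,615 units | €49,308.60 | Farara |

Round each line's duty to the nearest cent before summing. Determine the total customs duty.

€59,151.74

Line 1 (0173.08.53, Talius, 1,810 units, €34,824.40):
Base rate for 0173.08.53 is €4.07/unit.
0173.08.53 has an FTA preferential rate, but origin Talius is not Solador; base rate stands.
Duty = 1,810 × €4.07 = €7,366.70.
Line 2 (5955.62.64, Farara, 504 units, €38,389.68):
Base rate for 5955.62.64 is 28.5%.
5955.62.64 has an FTA preferential rate, but origin Farara is not Solador; base rate stands.
Duty = €38,389.68 × 28.5% = €10,941.06.
Line 3 (8200.65.65, Vinica, 423 kg, €71,372.79):
Base rate for 8200.65.65 is €2.72/kg.
The additional-duty order on 8200.65.65 targets Farara, not Vinica; it does not apply.
Duty = 423 × €2.72 = €1,150.56.
Line 4 (3310.97.31, Farara, 3,615 units, €49,308.60):
Base rate for 3310.97.31 is 32.5%.
3310.97.31 has an FTA preferential rate, but origin Farara is not Solador; base rate stands.
Additional duty on 3310.97.31 from Farara: +48%. Applied ad valorem rate: 32.5% + 48% = 80.5%.
Duty = €49,308.60 × 80.5% = €39,693.42.
Total = €7,366.70 + €10,941.06 + €1,150.56 + €39,693.42 = €59,151.74.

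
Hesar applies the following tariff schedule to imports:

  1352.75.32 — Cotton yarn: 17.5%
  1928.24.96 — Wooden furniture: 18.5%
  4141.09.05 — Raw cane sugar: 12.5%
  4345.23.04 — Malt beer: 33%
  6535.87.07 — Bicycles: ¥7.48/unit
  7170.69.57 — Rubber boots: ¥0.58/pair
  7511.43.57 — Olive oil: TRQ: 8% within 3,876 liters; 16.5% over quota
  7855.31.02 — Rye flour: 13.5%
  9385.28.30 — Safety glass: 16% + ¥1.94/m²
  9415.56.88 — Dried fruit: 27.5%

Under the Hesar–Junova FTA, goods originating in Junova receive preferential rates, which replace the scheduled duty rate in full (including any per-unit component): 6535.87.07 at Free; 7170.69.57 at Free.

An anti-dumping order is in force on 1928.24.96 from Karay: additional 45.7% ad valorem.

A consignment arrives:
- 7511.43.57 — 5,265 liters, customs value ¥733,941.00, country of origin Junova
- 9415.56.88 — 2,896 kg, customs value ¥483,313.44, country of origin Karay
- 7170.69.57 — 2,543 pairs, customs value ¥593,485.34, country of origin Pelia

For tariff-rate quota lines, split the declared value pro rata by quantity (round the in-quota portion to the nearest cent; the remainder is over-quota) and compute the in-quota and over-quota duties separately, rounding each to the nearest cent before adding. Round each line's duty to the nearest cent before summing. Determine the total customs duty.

¥209,559.68

Line 1 (7511.43.57, Junova, 5,265 liters, ¥733,941.00):
Code 7511.43.57 is under a tariff-rate quota (threshold 3,876 liters). In-quota: 3,876 liters at 8%; over-quota: 1,389 liters at 16.5%.
Pro-rata value split: in-quota = ¥733,941.00 × 3,876/5,265 = ¥540,314.40; over-quota = ¥733,941.00 − ¥540,314.40 = ¥193,626.60.
In-quota duty = ¥540,314.40 × 8% = ¥43,225.15. Over-quota duty = ¥193,626.60 × 16.5% = ¥31,948.39.
Line duty = ¥43,225.15 + ¥31,948.39 = ¥75,173.54.
Line 2 (9415.56.88, Karay, 2,896 kg, ¥483,313.44):
Base rate for 9415.56.88 is 27.5%.
Duty = ¥483,313.44 × 27.5% = ¥132,911.20.
Line 3 (7170.69.57, Pelia, 2,543 pairs, ¥593,485.34):
Base rate for 7170.69.57 is ¥0.58/pair.
7170.69.57 has an FTA preferential rate, but origin Pelia is not Junova; base rate stands.
Duty = 2,543 × ¥0.58 = ¥1,474.94.
Total = ¥75,173.54 + ¥132,911.20 + ¥1,474.94 = ¥209,559.68.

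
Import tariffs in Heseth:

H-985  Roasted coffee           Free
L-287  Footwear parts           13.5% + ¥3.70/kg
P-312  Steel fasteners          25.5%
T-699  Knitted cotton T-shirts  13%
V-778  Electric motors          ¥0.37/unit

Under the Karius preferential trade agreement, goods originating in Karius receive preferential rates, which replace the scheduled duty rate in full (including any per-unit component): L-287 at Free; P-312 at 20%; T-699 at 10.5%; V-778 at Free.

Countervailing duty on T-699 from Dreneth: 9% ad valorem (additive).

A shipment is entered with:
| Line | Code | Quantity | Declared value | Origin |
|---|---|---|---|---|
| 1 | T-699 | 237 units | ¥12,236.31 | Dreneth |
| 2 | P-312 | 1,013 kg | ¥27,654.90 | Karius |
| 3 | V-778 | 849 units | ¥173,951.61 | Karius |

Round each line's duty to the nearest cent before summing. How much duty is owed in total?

Line 1 (T-699, Dreneth, 237 units, ¥12,236.31):
Base rate for T-699 is 13%.
T-699 has an FTA preferential rate, but origin Dreneth is not Karius; base rate stands.
Additional duty on T-699 from Dreneth: +9%. Applied ad valorem rate: 13% + 9% = 22%.
Duty = ¥12,236.31 × 22% = ¥2,691.99.
Line 2 (P-312, Karius, 1,013 kg, ¥27,654.90):
Base rate for P-312 is 25.5%.
Origin Karius qualifies under the Heseth–Karius agreement and P-312 is covered: preferential rate 20% applies instead.
Duty = ¥27,654.90 × 20% = ¥5,530.98.
Line 3 (V-778, Karius, 849 units, ¥173,951.61):
Base rate for V-778 is ¥0.37/unit.
Origin Karius qualifies under the Heseth–Karius agreement and V-778 is covered: preferential rate Free applies instead.
Duty = ¥173,951.61 × 0% = ¥0.00.
Total = ¥2,691.99 + ¥5,530.98 + ¥0.00 = ¥8,222.97.

¥8,222.97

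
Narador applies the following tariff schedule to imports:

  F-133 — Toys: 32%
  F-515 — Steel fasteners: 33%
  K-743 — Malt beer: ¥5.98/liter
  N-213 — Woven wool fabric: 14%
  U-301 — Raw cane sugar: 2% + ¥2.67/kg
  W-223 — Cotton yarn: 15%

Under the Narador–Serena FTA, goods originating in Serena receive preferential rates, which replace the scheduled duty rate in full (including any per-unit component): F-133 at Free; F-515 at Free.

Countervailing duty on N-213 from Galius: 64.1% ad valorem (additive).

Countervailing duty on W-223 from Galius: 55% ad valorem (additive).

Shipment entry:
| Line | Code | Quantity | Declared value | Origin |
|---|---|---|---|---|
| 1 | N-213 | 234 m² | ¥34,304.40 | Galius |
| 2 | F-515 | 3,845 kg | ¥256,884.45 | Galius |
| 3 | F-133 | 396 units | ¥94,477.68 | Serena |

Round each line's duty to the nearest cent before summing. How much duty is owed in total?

Line 1 (N-213, Galius, 234 m², ¥34,304.40):
Base rate for N-213 is 14%.
Additional duty on N-213 from Galius: +64.1%. Applied ad valorem rate: 14% + 64.1% = 78.1%.
Duty = ¥34,304.40 × 78.1% = ¥26,791.74.
Line 2 (F-515, Galius, 3,845 kg, ¥256,884.45):
Base rate for F-515 is 33%.
F-515 has an FTA preferential rate, but origin Galius is not Serena; base rate stands.
Duty = ¥256,884.45 × 33% = ¥84,771.87.
Line 3 (F-133, Serena, 396 units, ¥94,477.68):
Base rate for F-133 is 32%.
Origin Serena qualifies under the Narador–Serena agreement and F-133 is covered: preferential rate Free applies instead.
Duty = ¥94,477.68 × 0% = ¥0.00.
Total = ¥26,791.74 + ¥84,771.87 + ¥0.00 = ¥111,563.61.

¥111,563.61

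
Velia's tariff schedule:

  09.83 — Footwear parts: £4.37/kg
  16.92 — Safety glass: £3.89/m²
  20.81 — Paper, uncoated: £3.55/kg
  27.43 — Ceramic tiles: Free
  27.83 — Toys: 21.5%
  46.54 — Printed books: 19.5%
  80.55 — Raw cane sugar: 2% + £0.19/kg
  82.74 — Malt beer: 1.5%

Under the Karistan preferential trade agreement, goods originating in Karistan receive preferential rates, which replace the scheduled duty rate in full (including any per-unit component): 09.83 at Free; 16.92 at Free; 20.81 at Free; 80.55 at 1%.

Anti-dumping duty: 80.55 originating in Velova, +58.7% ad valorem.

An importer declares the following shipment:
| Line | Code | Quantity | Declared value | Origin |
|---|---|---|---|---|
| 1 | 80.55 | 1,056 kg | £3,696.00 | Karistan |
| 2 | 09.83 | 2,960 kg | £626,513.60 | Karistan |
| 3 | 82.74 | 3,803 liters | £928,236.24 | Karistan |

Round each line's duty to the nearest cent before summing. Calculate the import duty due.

£13,960.50

Line 1 (80.55, Karistan, 1,056 kg, £3,696.00):
Base rate for 80.55 is 2% + £0.19/kg.
Origin Karistan qualifies under the Velia–Karistan agreement and 80.55 is covered: preferential rate 1% applies instead.
The additional-duty order on 80.55 targets Velova, not Karistan; it does not apply.
Duty = £3,696.00 × 1% = £36.96.
Line 2 (09.83, Karistan, 2,960 kg, £626,513.60):
Base rate for 09.83 is £4.37/kg.
Origin Karistan qualifies under the Velia–Karistan agreement and 09.83 is covered: preferential rate Free applies instead.
Duty = £626,513.60 × 0% = £0.00.
Line 3 (82.74, Karistan, 3,803 liters, £928,236.24):
Base rate for 82.74 is 1.5%.
Origin Karistan is the FTA partner but 82.74 is not on the preference list; base rate stands.
Duty = £928,236.24 × 1.5% = £13,923.54.
Total = £36.96 + £0.00 + £13,923.54 = £13,960.50.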